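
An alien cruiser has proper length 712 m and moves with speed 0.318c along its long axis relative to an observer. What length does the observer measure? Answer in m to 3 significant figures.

L ≈ 675 m

γ = 1/√(1 − 0.318²) = 1.0548
Length contraction: L = L₀/γ = 712/1.0548 = 675 m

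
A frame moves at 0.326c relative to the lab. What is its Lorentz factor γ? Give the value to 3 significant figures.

γ ≈ 1.06

γ = 1/√(1 − β²) = 1/√(1 − 0.326²) = 1/√(0.89372) = 1.06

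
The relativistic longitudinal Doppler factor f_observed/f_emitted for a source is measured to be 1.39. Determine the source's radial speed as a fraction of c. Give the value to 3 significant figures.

β ≈ 0.318

f_obs/f_src = √((1+β)/(1−β)) = 1.39  ⇒  (1+β)/(1−β) = 1.9321
β = |1 − D²|/(1 + D²) = |1 − 1.9321|/(1 + 1.9321) = 0.318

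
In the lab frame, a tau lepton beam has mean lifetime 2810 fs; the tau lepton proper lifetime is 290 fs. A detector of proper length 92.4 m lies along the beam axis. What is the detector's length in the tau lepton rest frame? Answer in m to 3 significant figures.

Time dilation ⇒ γ = Δt/τ₀ = 2810/290 = 9.6897
Length contraction: L = L₀/γ = 92.4/9.6897 = 9.54 m

L ≈ 9.54 m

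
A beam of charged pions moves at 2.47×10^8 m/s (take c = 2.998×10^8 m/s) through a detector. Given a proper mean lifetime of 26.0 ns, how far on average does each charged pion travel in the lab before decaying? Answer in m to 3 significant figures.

d ≈ 11.3 m

β = v/c = 2.47×10^8 / 2.998×10^8 = 0.82388
γ = 1/√(1 − 0.82388²) = 1.7644
Dilated lifetime: Δt = γτ₀ = 1.7644 × 26.0 ns = 45.875 ns
d = vΔt = 0.82388c × 45.875 ns = 2.4700×10^8 m/s × 4.5875×10^-8 s = 11.3 m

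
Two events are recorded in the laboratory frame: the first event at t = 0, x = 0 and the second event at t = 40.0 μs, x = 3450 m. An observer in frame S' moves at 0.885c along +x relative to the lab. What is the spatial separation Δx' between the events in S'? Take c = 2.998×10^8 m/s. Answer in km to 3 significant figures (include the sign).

Δx' ≈ -15.4 km

γ = 1/√(1 − 0.885²) = 2.1478
Δx' = γ(Δx − vΔt) = 2.1478 × (3450 m − 0.885×(2.998×10^8 m/s)×40.0×10^-6 s)
= 2.1478 × (-7162.9 m) = -15.4 km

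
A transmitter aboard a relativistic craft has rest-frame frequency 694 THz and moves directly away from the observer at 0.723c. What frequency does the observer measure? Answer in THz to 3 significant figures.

Relativistic Doppler: f_obs = f_src √((1−β)/(1+β))
= 694 × √(0.27700/1.7230) = 694 × 0.40096 = 278 THz

f_obs ≈ 278 THz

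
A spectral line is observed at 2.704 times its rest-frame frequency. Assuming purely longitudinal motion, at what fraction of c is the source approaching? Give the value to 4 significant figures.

β ≈ 0.7594

f_obs/f_src = √((1+β)/(1−β)) = 2.704  ⇒  (1+β)/(1−β) = 7.31162
β = |1 − D²|/(1 + D²) = |1 − 7.31162|/(1 + 7.31162) = 0.7594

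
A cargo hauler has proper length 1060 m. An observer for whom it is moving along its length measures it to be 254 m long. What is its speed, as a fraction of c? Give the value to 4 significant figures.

β ≈ 0.9709

γ = L₀/L = 1060/254 = 4.17323
β = √(1 − 1/γ²) = 0.9709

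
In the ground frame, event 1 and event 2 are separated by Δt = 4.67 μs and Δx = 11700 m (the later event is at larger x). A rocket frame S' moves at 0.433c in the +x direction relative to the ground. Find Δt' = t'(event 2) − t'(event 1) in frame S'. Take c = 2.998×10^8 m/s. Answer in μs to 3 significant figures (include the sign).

Δt' ≈ -13.6 μs

γ = 1/√(1 − 0.433²) = 1.1094
Δt' = γ(Δt − vΔx/c²) = 1.1094 × (4.67 μs − 0.433×11700 m / (2.998×10^8 m/s))
= 1.1094 × (-12.228 μs) = -13.6 μs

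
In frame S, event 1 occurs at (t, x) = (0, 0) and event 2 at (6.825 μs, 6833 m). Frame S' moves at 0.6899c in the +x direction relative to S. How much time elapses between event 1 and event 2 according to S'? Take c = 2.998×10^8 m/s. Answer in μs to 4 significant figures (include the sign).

γ = 1/√(1 − 0.6899²) = 1.38140
Δt' = γ(Δt − vΔx/c²) = 1.38140 × (6.825 μs − 0.6899×6833 m / (2.998×10^8 m/s))
= 1.38140 × (-8.89911 μs) = -12.29 μs

Δt' ≈ -12.29 μs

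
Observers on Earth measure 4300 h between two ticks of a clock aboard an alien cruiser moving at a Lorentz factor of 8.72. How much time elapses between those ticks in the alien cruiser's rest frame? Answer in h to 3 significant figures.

τ₀ ≈ 493 h

γ = 8.72 (given)
Proper time: τ₀ = Δt/γ = 4300/8.72 = 493 h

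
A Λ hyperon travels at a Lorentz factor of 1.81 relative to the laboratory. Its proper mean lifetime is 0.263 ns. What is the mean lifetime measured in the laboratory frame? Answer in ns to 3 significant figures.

γ = 1.81 (given)
Time dilation: Δt = γτ₀ = 1.81 × 0.263 ns = 0.476 ns

Δt ≈ 0.476 ns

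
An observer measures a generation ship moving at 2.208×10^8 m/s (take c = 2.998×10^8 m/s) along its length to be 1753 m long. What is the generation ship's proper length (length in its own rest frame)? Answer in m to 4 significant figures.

L₀ ≈ 2591 m

β = v/c = 2.208×10^8 / 2.998×10^8 = 0.736491
γ = 1/√(1 − 0.736491²) = 1.47831
L₀ = γL = 1.47831 × 1753 = 2591 m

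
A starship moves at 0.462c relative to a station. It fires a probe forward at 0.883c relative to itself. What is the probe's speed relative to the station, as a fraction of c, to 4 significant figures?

Relativistic velocity addition: u = (u' + v)/(1 + u'v/c²)
= (0.883 + 0.462)/(1 + 0.883×0.462) = 1.345/1.40795 = 0.9553

u ≈ 0.9553c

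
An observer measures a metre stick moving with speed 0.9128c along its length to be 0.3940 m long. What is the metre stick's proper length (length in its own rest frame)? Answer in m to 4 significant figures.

γ = 1/√(1 − 0.9128²) = 2.44854
L₀ = γL = 2.44854 × 0.3940 = 0.9647 m

L₀ ≈ 0.9647 m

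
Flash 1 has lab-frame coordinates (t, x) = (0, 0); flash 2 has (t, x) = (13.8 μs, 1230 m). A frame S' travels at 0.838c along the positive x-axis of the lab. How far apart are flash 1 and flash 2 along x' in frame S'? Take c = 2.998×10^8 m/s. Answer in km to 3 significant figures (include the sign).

γ = 1/√(1 − 0.838²) = 1.8326
Δx' = γ(Δx − vΔt) = 1.8326 × (1230 m − 0.838×(2.998×10^8 m/s)×13.8×10^-6 s)
= 1.8326 × (-2237.0 m) = -4.10 km

Δx' ≈ -4.10 km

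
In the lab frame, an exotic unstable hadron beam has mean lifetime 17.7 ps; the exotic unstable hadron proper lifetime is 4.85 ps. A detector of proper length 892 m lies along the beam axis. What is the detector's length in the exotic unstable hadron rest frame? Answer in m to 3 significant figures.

Time dilation ⇒ γ = Δt/τ₀ = 17.7/4.85 = 3.6495
Length contraction: L = L₀/γ = 892/3.6495 = 244 m

L ≈ 244 m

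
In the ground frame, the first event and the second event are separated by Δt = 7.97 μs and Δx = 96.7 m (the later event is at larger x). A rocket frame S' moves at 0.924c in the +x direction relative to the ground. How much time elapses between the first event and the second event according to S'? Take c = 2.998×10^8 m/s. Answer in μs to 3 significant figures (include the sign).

γ = 1/√(1 − 0.924²) = 2.6151
Δt' = γ(Δt − vΔx/c²) = 2.6151 × (7.97 μs − 0.924×96.7 m / (2.998×10^8 m/s))
= 2.6151 × (7.6720 μs) = 20.1 μs

Δt' ≈ 20.1 μs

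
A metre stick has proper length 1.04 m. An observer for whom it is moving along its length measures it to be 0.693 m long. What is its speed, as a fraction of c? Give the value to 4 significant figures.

γ = L₀/L = 1.04/0.693 = 1.50072
β = √(1 − 1/γ²) = 0.7456

β ≈ 0.7456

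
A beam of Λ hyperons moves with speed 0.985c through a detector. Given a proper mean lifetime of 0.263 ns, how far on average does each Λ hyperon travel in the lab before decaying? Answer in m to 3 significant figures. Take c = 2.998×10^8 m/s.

d ≈ 0.450 m

γ = 1/√(1 − 0.985²) = 5.7953
Dilated lifetime: Δt = γτ₀ = 5.7953 × 0.263 ns = 1.5242 ns
d = vΔt = 0.985c × 1.5242 ns = 2.9530×10^8 m/s × 1.5242×10^-9 s = 0.450 m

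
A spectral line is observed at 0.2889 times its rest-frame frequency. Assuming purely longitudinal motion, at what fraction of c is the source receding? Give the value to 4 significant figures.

f_obs/f_src = √((1−β)/(1+β)) = 0.2889  ⇒  (1−β)/(1+β) = 0.0834632
β = |1 − D²|/(1 + D²) = |1 − 0.0834632|/(1 + 0.0834632) = 0.8459

β ≈ 0.8459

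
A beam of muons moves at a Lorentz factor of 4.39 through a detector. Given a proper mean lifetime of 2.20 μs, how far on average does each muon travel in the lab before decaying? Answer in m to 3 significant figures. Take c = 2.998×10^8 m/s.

d ≈ 2820 m

β = √(1 − 1/γ²) = √(1 − 1/4.39²) = 0.97371
Dilated lifetime: Δt = γτ₀ = 4.39 × 2.20 μs = 9.6580 μs
d = vΔt = 0.97371c × 9.6580 μs = 2.9192×10^8 m/s × 9.6580×10^-6 s = 2820 m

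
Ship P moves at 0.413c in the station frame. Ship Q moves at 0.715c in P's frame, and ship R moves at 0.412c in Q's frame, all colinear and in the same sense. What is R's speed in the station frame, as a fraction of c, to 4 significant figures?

u ≈ 0.9441c

Compose boost 2: (0.715 + 0.413)/(1 + 0.715×0.413) = 1.128/1.29529 = 0.870844
Compose boost 3: (0.412 + 0.870844)/(1 + 0.412×0.870844) = 1.28284/1.35879 = 0.9441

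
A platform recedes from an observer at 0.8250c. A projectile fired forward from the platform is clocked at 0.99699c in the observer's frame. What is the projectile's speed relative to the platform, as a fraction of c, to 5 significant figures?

u' ≈ 0.96905c

Inverse velocity addition: u' = (u − v)/(1 − uv/c²)
= (0.99699 − 0.8250)/(1 − 0.99699×0.8250) = 0.17199/0.1774832 = 0.96905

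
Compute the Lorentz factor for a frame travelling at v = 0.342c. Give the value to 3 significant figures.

γ = 1/√(1 − β²) = 1/√(1 − 0.342²) = 1/√(0.88304) = 1.06

γ ≈ 1.06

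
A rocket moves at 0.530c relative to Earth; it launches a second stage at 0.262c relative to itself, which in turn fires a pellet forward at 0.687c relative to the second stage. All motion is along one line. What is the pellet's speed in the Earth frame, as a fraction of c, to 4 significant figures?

Compose boost 2: (0.262 + 0.530)/(1 + 0.262×0.530) = 0.7920/1.13886 = 0.695432
Compose boost 3: (0.687 + 0.695432)/(1 + 0.687×0.695432) = 1.38243/1.47776 = 0.9355

u ≈ 0.9355c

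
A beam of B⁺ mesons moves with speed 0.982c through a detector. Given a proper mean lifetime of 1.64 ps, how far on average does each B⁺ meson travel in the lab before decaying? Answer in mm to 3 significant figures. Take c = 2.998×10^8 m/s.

d ≈ 2.56 mm

γ = 1/√(1 − 0.982²) = 5.2943
Dilated lifetime: Δt = γτ₀ = 5.2943 × 1.64 ps = 8.6827 ps
d = vΔt = 0.982c × 8.6827 ps = 2.9440×10^8 m/s × 8.6827×10^-12 s = 2.56 mm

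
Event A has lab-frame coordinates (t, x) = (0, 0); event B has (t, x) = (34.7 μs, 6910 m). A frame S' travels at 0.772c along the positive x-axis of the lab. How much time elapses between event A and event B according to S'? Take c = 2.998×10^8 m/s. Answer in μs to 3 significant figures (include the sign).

γ = 1/√(1 − 0.772²) = 1.5733
Δt' = γ(Δt − vΔx/c²) = 1.5733 × (34.7 μs − 0.772×6910 m / (2.998×10^8 m/s))
= 1.5733 × (16.906 μs) = 26.6 μs

Δt' ≈ 26.6 μs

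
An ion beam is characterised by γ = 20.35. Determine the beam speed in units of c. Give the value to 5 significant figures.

β ≈ 0.99879

β = √(1 − 1/γ²) = √(1 − 1/20.35²) = √(0.9975853) = 0.99879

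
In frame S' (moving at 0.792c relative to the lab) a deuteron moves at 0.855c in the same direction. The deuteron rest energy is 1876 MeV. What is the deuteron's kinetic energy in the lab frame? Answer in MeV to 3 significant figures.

u_lab = (0.855 + 0.792)/(1 + 0.855×0.792) = 0.982017
γ = 1/√(1 − 0.982017²) = 5.2969
K = (γ − 1)m₀c² = (5.2969 − 1) × 1876 = 4.2969 × 1876 = 8060 MeV

K ≈ 8060 MeV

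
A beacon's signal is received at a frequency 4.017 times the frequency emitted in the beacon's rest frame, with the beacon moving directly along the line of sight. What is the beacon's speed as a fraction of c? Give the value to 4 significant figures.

f_obs/f_src = √((1+β)/(1−β)) = 4.017  ⇒  (1+β)/(1−β) = 16.1363
β = |1 − D²|/(1 + D²) = |1 − 16.1363|/(1 + 16.1363) = 0.8833

β ≈ 0.8833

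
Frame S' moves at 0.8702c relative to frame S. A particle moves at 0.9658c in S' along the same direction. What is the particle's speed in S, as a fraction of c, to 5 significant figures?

Relativistic velocity addition: u = (u' + v)/(1 + u'v/c²)
= (0.9658 + 0.8702)/(1 + 0.9658×0.8702) = 1.8360/1.840439 = 0.99759

u ≈ 0.99759c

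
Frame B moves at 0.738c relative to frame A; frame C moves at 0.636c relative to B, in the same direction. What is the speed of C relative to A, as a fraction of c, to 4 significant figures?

Compose boost 2: (0.636 + 0.738)/(1 + 0.636×0.738) = 1.374/1.46937 = 0.9351

u ≈ 0.9351c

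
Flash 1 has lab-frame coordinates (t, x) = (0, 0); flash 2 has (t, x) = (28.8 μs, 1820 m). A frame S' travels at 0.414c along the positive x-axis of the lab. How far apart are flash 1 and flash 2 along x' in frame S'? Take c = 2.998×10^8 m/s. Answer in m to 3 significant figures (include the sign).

γ = 1/√(1 − 0.414²) = 1.0986
Δx' = γ(Δx − vΔt) = 1.0986 × (1820 m − 0.414×(2.998×10^8 m/s)×28.8×10^-6 s)
= 1.0986 × (-1754.6 m) = -1930 m

Δx' ≈ -1930 m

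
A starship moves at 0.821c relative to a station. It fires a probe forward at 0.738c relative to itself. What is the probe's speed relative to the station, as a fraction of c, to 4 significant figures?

u ≈ 0.9708c

Relativistic velocity addition: u = (u' + v)/(1 + u'v/c²)
= (0.738 + 0.821)/(1 + 0.738×0.821) = 1.559/1.60590 = 0.9708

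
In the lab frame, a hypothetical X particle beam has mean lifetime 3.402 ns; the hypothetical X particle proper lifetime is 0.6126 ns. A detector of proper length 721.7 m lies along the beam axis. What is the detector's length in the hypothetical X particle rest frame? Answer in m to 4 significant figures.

Time dilation ⇒ γ = Δt/τ₀ = 3.402/0.6126 = 5.55338
Length contraction: L = L₀/γ = 721.7/5.55338 = 130.0 m

L ≈ 130.0 m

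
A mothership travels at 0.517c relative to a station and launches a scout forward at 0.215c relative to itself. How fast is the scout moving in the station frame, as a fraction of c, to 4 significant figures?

u ≈ 0.6588c

Compose boost 2: (0.215 + 0.517)/(1 + 0.215×0.517) = 0.7320/1.11116 = 0.6588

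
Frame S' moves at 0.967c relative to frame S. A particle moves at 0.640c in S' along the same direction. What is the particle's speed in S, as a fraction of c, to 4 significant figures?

u ≈ 0.9927c

Relativistic velocity addition: u = (u' + v)/(1 + u'v/c²)
= (0.640 + 0.967)/(1 + 0.640×0.967) = 1.607/1.61888 = 0.9927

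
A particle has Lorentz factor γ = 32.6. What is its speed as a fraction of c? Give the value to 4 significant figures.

β ≈ 0.9995

β = √(1 − 1/γ²) = √(1 − 1/32.6²) = √(0.999059) = 0.9995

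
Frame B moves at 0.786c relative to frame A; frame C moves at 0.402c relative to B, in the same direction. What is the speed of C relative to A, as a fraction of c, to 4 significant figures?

u ≈ 0.9028c

Compose boost 2: (0.402 + 0.786)/(1 + 0.402×0.786) = 1.188/1.31597 = 0.9028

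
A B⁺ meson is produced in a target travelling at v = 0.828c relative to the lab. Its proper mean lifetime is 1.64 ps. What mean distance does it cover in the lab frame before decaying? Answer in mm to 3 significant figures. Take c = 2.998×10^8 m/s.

γ = 1/√(1 − 0.828²) = 1.7834
Dilated lifetime: Δt = γτ₀ = 1.7834 × 1.64 ps = 2.9248 ps
d = vΔt = 0.828c × 2.9248 ps = 2.4823×10^8 m/s × 2.9248×10^-12 s = 0.726 mm

d ≈ 0.726 mm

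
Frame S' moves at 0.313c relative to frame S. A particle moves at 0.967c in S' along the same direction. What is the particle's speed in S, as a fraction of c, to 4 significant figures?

u ≈ 0.9826c

Relativistic velocity addition: u = (u' + v)/(1 + u'v/c²)
= (0.967 + 0.313)/(1 + 0.967×0.313) = 1.280/1.30267 = 0.9826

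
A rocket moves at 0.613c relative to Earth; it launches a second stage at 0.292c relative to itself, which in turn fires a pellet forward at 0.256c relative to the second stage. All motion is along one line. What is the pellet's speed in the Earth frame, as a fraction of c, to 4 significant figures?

u ≈ 0.8555c

Compose boost 2: (0.292 + 0.613)/(1 + 0.292×0.613) = 0.9050/1.17900 = 0.767602
Compose boost 3: (0.256 + 0.767602)/(1 + 0.256×0.767602) = 1.02360/1.19651 = 0.8555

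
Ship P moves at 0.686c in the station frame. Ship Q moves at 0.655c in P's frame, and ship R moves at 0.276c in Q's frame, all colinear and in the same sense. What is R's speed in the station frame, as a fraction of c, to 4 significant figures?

Compose boost 2: (0.655 + 0.686)/(1 + 0.655×0.686) = 1.341/1.44933 = 0.925255
Compose boost 3: (0.276 + 0.925255)/(1 + 0.276×0.925255) = 1.20126/1.25537 = 0.9569

u ≈ 0.9569c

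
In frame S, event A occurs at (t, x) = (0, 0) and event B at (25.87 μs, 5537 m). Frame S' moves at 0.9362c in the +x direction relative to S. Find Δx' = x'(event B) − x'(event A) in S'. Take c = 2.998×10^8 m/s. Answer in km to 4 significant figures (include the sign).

γ = 1/√(1 − 0.9362²) = 2.84521
Δx' = γ(Δx − vΔt) = 2.84521 × (5537 m − 0.9362×(2.998×10^8 m/s)×25.87×10^-6 s)
= 2.84521 × (-1724.00 m) = -4.905 km

Δx' ≈ -4.905 km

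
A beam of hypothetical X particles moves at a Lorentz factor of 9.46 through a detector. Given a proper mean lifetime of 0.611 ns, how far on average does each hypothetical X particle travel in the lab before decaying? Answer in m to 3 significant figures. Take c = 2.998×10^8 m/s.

β = √(1 − 1/γ²) = √(1 − 1/9.46²) = 0.99440
Dilated lifetime: Δt = γτ₀ = 9.46 × 0.611 ns = 5.7801 ns
d = vΔt = 0.99440c × 5.7801 ns = 2.9812×10^8 m/s × 5.7801×10^-9 s = 1.72 m

d ≈ 1.72 m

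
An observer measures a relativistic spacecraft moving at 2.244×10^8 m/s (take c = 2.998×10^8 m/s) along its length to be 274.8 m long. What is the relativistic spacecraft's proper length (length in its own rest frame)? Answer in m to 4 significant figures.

β = v/c = 2.244×10^8 / 2.998×10^8 = 0.748499
γ = 1/√(1 − 0.748499²) = 1.50799
L₀ = γL = 1.50799 × 274.8 = 414.4 m

L₀ ≈ 414.4 m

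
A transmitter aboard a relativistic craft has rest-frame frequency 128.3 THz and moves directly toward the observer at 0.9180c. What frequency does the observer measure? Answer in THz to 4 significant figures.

f_obs ≈ 620.5 THz

Relativistic Doppler: f_obs = f_src √((1+β)/(1−β))
= 128.3 × √(1.91800/0.0820000) = 128.3 × 4.83635 = 620.5 THz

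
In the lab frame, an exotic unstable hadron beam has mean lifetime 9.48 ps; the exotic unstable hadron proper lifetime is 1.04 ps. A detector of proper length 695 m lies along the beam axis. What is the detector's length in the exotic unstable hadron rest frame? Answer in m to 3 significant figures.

Time dilation ⇒ γ = Δt/τ₀ = 9.48/1.04 = 9.1154
Length contraction: L = L₀/γ = 695/9.1154 = 76.2 m

L ≈ 76.2 m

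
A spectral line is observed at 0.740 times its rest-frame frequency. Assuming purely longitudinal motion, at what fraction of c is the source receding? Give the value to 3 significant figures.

β ≈ 0.292

f_obs/f_src = √((1−β)/(1+β)) = 0.740  ⇒  (1−β)/(1+β) = 0.54760
β = |1 − D²|/(1 + D²) = |1 − 0.54760|/(1 + 0.54760) = 0.292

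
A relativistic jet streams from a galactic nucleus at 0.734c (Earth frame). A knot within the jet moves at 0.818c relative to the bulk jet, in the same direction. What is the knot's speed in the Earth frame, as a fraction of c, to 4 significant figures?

Relativistic velocity addition: u = (u' + v)/(1 + u'v/c²)
= (0.818 + 0.734)/(1 + 0.818×0.734) = 1.552/1.60041 = 0.9698

u ≈ 0.9698c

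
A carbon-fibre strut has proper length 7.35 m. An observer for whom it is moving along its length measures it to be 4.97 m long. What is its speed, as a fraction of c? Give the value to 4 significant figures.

β ≈ 0.7367

γ = L₀/L = 7.35/4.97 = 1.47887
β = √(1 − 1/γ²) = 0.7367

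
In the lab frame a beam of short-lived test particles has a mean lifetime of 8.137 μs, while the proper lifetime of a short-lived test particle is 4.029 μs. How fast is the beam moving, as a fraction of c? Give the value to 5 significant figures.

β ≈ 0.86881

γ = Δt/τ₀ = 8.137/4.029 = 2.019608
β = √(1 − 1/γ²) = √(1 − 1/2.019608²) = 0.86881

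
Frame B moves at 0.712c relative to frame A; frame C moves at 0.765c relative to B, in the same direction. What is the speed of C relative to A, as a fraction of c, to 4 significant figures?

Compose boost 2: (0.765 + 0.712)/(1 + 0.765×0.712) = 1.477/1.54468 = 0.9562

u ≈ 0.9562c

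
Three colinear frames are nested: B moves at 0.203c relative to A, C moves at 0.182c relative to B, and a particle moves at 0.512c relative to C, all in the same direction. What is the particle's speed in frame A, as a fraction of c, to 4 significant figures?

u ≈ 0.7422c

Compose boost 2: (0.182 + 0.203)/(1 + 0.182×0.203) = 0.3850/1.03695 = 0.371283
Compose boost 3: (0.512 + 0.371283)/(1 + 0.512×0.371283) = 0.883283/1.19010 = 0.7422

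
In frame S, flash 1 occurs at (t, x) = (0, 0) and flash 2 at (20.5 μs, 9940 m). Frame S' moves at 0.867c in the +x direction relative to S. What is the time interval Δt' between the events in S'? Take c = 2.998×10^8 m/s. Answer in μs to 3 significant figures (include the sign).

Δt' ≈ -16.5 μs

γ = 1/√(1 − 0.867²) = 2.0068
Δt' = γ(Δt − vΔx/c²) = 2.0068 × (20.5 μs − 0.867×9940 m / (2.998×10^8 m/s))
= 2.0068 × (-8.2458 μs) = -16.5 μs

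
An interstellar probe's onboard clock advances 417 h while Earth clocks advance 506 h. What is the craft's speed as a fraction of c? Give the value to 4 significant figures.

β ≈ 0.5664

γ = Δt/τ₀ = 506/417 = 1.21343
β = √(1 − 1/γ²) = √(1 − 1/1.21343²) = 0.5664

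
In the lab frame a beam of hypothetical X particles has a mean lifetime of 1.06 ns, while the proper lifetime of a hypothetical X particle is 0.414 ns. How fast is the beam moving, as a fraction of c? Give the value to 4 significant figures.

γ = Δt/τ₀ = 1.06/0.414 = 2.56039
β = √(1 − 1/γ²) = √(1 − 1/2.56039²) = 0.9206

β ≈ 0.9206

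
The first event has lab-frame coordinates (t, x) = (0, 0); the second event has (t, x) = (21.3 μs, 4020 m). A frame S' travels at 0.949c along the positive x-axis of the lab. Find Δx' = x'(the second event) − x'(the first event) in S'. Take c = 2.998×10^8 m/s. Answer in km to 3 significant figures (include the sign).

γ = 1/√(1 − 0.949²) = 3.1718
Δx' = γ(Δx − vΔt) = 3.1718 × (4020 m − 0.949×(2.998×10^8 m/s)×21.3×10^-6 s)
= 3.1718 × (-2040.1 m) = -6.47 km

Δx' ≈ -6.47 km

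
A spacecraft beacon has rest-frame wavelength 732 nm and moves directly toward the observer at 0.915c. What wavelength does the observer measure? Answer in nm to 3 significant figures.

Relativistic Doppler: λ_obs = λ_src √((1−β)/(1+β))
= 732 × √(0.085000/1.9150) = 732 × 0.21068 = 154 nm

λ_obs ≈ 154 nm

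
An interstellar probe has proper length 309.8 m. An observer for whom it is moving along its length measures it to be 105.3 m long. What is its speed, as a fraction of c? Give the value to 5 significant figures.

β ≈ 0.94046

γ = L₀/L = 309.8/105.3 = 2.942070
β = √(1 − 1/γ²) = 0.94046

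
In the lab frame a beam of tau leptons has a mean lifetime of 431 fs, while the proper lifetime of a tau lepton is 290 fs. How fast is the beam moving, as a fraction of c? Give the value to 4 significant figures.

β ≈ 0.7398

γ = Δt/τ₀ = 431/290 = 1.48621
β = √(1 − 1/γ²) = √(1 − 1/1.48621²) = 0.7398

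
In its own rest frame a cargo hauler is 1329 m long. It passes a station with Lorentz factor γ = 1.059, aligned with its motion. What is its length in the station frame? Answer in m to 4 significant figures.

γ = 1.059 (given)
Length contraction: L = L₀/γ = 1329/1.059 = 1255 m

L ≈ 1255 m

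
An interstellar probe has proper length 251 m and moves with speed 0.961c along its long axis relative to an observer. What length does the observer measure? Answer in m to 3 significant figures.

L ≈ 69.4 m

γ = 1/√(1 − 0.961²) = 3.6160
Length contraction: L = L₀/γ = 251/3.6160 = 69.4 m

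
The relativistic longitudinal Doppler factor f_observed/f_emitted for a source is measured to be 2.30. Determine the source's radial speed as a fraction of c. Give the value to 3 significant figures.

f_obs/f_src = √((1+β)/(1−β)) = 2.30  ⇒  (1+β)/(1−β) = 5.2900
β = |1 − D²|/(1 + D²) = |1 − 5.2900|/(1 + 5.2900) = 0.682

β ≈ 0.682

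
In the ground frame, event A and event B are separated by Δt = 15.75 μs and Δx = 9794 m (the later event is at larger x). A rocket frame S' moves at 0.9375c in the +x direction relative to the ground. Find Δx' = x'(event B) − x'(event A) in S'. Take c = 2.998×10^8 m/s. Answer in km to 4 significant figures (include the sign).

Δx' ≈ 15.42 km

γ = 1/√(1 − 0.9375²) = 2.87368
Δx' = γ(Δx − vΔt) = 2.87368 × (9794 m − 0.9375×(2.998×10^8 m/s)×15.75×10^-6 s)
= 2.87368 × (5367.27 m) = 15.42 km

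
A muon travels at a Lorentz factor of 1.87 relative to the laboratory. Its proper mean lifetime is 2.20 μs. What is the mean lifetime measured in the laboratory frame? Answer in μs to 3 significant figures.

γ = 1.87 (given)
Time dilation: Δt = γτ₀ = 1.87 × 2.20 μs = 4.11 μs

Δt ≈ 4.11 μs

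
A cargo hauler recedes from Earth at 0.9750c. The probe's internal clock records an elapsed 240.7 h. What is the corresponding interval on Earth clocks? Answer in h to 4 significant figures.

γ = 1/√(1 − 0.9750²) = 4.50035
Time dilation: Δt = γτ₀ = 4.50035 × 240.7 h = 1083 h

Δt ≈ 1083 h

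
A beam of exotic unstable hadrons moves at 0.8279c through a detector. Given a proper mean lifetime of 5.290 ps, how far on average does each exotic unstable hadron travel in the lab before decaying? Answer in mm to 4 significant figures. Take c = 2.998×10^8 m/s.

γ = 1/√(1 − 0.8279²) = 1.78293
Dilated lifetime: Δt = γτ₀ = 1.78293 × 5.290 ps = 9.43168 ps
d = vΔt = 0.8279c × 9.43168 ps = 2.48204×10^8 m/s × 9.43168×10^-12 s = 2.341 mm

d ≈ 2.341 mm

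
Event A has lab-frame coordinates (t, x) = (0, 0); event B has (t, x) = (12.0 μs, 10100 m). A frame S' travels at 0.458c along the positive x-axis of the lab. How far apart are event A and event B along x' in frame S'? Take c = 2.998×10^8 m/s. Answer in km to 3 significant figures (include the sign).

Δx' ≈ 9.51 km

γ = 1/√(1 − 0.458²) = 1.1249
Δx' = γ(Δx − vΔt) = 1.1249 × (10100 m − 0.458×(2.998×10^8 m/s)×12.0×10^-6 s)
= 1.1249 × (8452.3 m) = 9.51 km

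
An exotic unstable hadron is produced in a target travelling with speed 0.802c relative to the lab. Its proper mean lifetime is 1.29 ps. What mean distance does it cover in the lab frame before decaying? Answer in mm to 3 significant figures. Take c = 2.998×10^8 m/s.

d ≈ 0.519 mm

γ = 1/√(1 − 0.802²) = 1.6741
Dilated lifetime: Δt = γτ₀ = 1.6741 × 1.29 ps = 2.1596 ps
d = vΔt = 0.802c × 2.1596 ps = 2.4044×10^8 m/s × 2.1596×10^-12 s = 0.519 mm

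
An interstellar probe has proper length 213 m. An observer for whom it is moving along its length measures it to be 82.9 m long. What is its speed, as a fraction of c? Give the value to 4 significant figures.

β ≈ 0.9212

γ = L₀/L = 213/82.9 = 2.56936
β = √(1 − 1/γ²) = 0.9212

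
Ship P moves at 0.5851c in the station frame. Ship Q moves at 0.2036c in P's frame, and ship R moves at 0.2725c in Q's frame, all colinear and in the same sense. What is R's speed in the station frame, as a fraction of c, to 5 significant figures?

u ≈ 0.81981c

Compose boost 2: (0.2036 + 0.5851)/(1 + 0.2036×0.5851) = 0.78870/1.119126 = 0.7047462
Compose boost 3: (0.2725 + 0.7047462)/(1 + 0.2725×0.7047462) = 0.9772462/1.192043 = 0.81981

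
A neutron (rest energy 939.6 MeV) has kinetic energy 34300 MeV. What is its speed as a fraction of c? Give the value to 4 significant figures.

γ = 1 + K/(m₀c²) = 1 + 34300/939.6 = 37.5049
β = √(1 − 1/γ²) = 0.9996

β ≈ 0.9996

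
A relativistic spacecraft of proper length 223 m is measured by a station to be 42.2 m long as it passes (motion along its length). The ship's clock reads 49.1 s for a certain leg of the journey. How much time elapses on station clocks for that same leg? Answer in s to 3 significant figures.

Δt ≈ 259 s

Length contraction ⇒ γ = L₀/L = 223/42.2 = 5.2844
Time dilation: Δt = γτ₀ = 5.2844 × 49.1 s = 259 s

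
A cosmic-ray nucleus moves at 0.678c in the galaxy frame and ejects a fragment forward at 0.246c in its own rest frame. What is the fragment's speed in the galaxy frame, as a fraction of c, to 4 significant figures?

Compose boost 2: (0.246 + 0.678)/(1 + 0.246×0.678) = 0.9240/1.16679 = 0.7919

u ≈ 0.7919c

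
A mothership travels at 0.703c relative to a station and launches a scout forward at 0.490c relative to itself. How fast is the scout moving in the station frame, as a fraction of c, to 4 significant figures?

u ≈ 0.8873c

Compose boost 2: (0.490 + 0.703)/(1 + 0.490×0.703) = 1.193/1.34447 = 0.8873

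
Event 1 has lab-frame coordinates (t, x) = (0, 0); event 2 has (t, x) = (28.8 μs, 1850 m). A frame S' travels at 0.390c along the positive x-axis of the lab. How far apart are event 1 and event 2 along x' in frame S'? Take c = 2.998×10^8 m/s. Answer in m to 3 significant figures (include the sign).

Δx' ≈ -1650 m

γ = 1/√(1 − 0.390²) = 1.0860
Δx' = γ(Δx − vΔt) = 1.0860 × (1850 m − 0.390×(2.998×10^8 m/s)×28.8×10^-6 s)
= 1.0860 × (-1517.4 m) = -1650 m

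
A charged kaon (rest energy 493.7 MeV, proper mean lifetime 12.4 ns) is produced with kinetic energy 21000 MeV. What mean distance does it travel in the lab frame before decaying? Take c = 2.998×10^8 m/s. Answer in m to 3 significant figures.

γ = 1 + K/(m₀c²) = 1 + 21000/493.7 = 43.536
β = √(1 − 1/γ²) = 0.99974
Dilated lifetime: γτ₀ = 43.536 × 12.4 ns = 539.85 ns
d = βc·γτ₀ = 0.99974 × (2.998×10^8 m/s) × 5.3985×10^-7 s = 162 m

d ≈ 162 m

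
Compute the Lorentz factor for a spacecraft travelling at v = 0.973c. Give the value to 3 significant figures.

γ ≈ 4.33

γ = 1/√(1 − β²) = 1/√(1 − 0.973²) = 1/√(0.053271) = 4.33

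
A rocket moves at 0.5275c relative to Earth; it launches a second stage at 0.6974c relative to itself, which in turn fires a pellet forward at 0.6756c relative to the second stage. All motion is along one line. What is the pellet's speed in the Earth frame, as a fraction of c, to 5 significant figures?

Compose boost 2: (0.6974 + 0.5275)/(1 + 0.6974×0.5275) = 1.2249/1.367878 = 0.8954743
Compose boost 3: (0.6756 + 0.8954743)/(1 + 0.6756×0.8954743) = 1.571074/1.604982 = 0.97887

u ≈ 0.97887c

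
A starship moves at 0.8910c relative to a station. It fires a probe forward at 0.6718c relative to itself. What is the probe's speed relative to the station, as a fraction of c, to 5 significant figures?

Relativistic velocity addition: u = (u' + v)/(1 + u'v/c²)
= (0.6718 + 0.8910)/(1 + 0.6718×0.8910) = 1.5628/1.598574 = 0.97762

u ≈ 0.97762c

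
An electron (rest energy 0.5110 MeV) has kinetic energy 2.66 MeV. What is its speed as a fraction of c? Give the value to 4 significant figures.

β ≈ 0.9869

γ = 1 + K/(m₀c²) = 1 + 2.66/0.5110 = 6.20548
β = √(1 − 1/γ²) = 0.9869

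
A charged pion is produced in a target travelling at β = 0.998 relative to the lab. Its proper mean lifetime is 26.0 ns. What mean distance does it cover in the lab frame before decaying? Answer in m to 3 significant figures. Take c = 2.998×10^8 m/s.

γ = 1/√(1 − 0.998²) = 15.819
Dilated lifetime: Δt = γτ₀ = 15.819 × 26.0 ns = 411.30 ns
d = vΔt = 0.998c × 411.30 ns = 2.9920×10^8 m/s × 4.1130×10^-7 s = 123 m

d ≈ 123 m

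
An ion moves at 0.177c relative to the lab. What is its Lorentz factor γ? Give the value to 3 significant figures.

γ ≈ 1.02

γ = 1/√(1 − β²) = 1/√(1 − 0.177²) = 1/√(0.96867) = 1.02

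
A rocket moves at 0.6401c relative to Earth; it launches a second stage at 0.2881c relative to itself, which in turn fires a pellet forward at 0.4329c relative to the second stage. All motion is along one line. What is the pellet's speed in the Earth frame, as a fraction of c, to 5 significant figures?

Compose boost 2: (0.2881 + 0.6401)/(1 + 0.2881×0.6401) = 0.92820/1.184413 = 0.7836795
Compose boost 3: (0.4329 + 0.7836795)/(1 + 0.4329×0.7836795) = 1.216579/1.339255 = 0.90840

u ≈ 0.90840c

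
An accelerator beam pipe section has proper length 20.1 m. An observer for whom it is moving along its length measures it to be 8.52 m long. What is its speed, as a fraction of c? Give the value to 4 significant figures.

β ≈ 0.9057

γ = L₀/L = 20.1/8.52 = 2.35915
β = √(1 − 1/γ²) = 0.9057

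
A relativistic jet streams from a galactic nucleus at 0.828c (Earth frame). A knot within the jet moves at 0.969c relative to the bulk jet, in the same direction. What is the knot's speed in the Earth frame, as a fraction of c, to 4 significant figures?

Relativistic velocity addition: u = (u' + v)/(1 + u'v/c²)
= (0.969 + 0.828)/(1 + 0.969×0.828) = 1.797/1.80233 = 0.9970

u ≈ 0.9970c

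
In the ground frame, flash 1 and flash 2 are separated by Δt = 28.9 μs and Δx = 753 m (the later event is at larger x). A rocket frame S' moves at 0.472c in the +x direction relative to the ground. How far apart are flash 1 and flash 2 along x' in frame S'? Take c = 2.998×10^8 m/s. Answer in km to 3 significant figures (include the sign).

γ = 1/√(1 − 0.472²) = 1.1343
Δx' = γ(Δx − vΔt) = 1.1343 × (753 m − 0.472×(2.998×10^8 m/s)×28.9×10^-6 s)
= 1.1343 × (-3336.5 m) = -3.78 km

Δx' ≈ -3.78 km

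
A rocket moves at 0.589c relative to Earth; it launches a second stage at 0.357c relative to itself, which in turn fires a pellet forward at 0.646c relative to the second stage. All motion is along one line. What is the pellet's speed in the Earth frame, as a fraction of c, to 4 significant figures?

u ≈ 0.9486c

Compose boost 2: (0.357 + 0.589)/(1 + 0.357×0.589) = 0.9460/1.21027 = 0.781642
Compose boost 3: (0.646 + 0.781642)/(1 + 0.646×0.781642) = 1.42764/1.50494 = 0.9486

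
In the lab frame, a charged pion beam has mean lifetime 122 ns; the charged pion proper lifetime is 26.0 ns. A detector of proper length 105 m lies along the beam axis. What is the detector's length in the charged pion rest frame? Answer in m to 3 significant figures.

Time dilation ⇒ γ = Δt/τ₀ = 122/26.0 = 4.6923
Length contraction: L = L₀/γ = 105/4.6923 = 22.4 m

L ≈ 22.4 m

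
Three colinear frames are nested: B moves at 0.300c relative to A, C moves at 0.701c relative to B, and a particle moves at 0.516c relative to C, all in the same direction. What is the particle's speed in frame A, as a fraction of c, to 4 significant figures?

Compose boost 2: (0.701 + 0.300)/(1 + 0.701×0.300) = 1.001/1.21030 = 0.827068
Compose boost 3: (0.516 + 0.827068)/(1 + 0.516×0.827068) = 1.34307/1.42677 = 0.9413

u ≈ 0.9413c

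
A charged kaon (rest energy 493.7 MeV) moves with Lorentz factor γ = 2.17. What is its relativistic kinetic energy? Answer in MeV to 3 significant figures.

K ≈ 578 MeV

γ = 2.17 (given)
K = (γ − 1)m₀c² = (2.17 − 1) × 493.7 MeV = 1.1700 × 493.7 MeV = 578 MeV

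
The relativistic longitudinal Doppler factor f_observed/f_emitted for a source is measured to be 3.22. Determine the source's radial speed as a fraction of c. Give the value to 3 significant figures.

f_obs/f_src = √((1+β)/(1−β)) = 3.22  ⇒  (1+β)/(1−β) = 10.368
β = |1 − D²|/(1 + D²) = |1 − 10.368|/(1 + 10.368) = 0.824

β ≈ 0.824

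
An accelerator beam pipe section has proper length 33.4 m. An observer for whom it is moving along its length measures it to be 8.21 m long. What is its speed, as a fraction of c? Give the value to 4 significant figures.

β ≈ 0.9693

γ = L₀/L = 33.4/8.21 = 4.06821
β = √(1 − 1/γ²) = 0.9693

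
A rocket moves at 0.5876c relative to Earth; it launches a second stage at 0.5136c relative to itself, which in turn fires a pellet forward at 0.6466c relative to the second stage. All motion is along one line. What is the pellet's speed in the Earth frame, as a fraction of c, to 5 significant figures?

Compose boost 2: (0.5136 + 0.5876)/(1 + 0.5136×0.5876) = 1.1012/1.301791 = 0.8459113
Compose boost 3: (0.6466 + 0.8459113)/(1 + 0.6466×0.8459113) = 1.492511/1.546966 = 0.96480

u ≈ 0.96480c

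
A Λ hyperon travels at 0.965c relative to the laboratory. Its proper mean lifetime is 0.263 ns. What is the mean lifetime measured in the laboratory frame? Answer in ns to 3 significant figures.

Δt ≈ 1.00 ns

γ = 1/√(1 − 0.965²) = 3.8132
Time dilation: Δt = γτ₀ = 3.8132 × 0.263 ns = 1.00 ns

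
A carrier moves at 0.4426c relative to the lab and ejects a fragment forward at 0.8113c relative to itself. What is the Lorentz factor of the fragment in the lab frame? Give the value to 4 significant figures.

u_lab = (0.8113 + 0.4426)/(1 + 0.8113×0.4426) = 1.2539/1.359081 = 0.9226085
γ = 1/√(1 − 0.9226085²) = 2.592

γ ≈ 2.592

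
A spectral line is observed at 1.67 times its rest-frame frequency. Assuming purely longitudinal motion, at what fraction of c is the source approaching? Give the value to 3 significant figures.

f_obs/f_src = √((1+β)/(1−β)) = 1.67  ⇒  (1+β)/(1−β) = 2.7889
β = |1 − D²|/(1 + D²) = |1 − 2.7889|/(1 + 2.7889) = 0.472

β ≈ 0.472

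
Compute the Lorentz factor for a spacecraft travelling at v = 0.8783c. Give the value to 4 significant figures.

γ = 1/√(1 − β²) = 1/√(1 − 0.8783²) = 1/√(0.228589) = 2.092

γ ≈ 2.092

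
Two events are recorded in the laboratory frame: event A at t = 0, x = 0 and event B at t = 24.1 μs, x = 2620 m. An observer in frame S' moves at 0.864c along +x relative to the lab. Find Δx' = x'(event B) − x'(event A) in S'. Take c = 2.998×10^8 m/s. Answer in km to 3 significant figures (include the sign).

Δx' ≈ -7.19 km

γ = 1/√(1 − 0.864²) = 1.9861
Δx' = γ(Δx − vΔt) = 1.9861 × (2620 m − 0.864×(2.998×10^8 m/s)×24.1×10^-6 s)
= 1.9861 × (-3622.6 m) = -7.19 km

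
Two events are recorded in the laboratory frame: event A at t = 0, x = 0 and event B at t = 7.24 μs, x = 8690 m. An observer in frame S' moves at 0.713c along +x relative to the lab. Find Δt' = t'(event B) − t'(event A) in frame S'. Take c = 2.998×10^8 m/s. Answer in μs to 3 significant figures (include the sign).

γ = 1/√(1 − 0.713²) = 1.4262
Δt' = γ(Δt − vΔx/c²) = 1.4262 × (7.24 μs − 0.713×8690 m / (2.998×10^8 m/s))
= 1.4262 × (-13.427 μs) = -19.1 μs

Δt' ≈ -19.1 μs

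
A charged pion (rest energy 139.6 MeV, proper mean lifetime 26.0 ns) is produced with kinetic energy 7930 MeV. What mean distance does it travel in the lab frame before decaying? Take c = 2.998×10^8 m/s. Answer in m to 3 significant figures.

d ≈ 451 m

γ = 1 + K/(m₀c²) = 1 + 7930/139.6 = 57.805
β = √(1 − 1/γ²) = 0.99985
Dilated lifetime: γτ₀ = 57.805 × 26.0 ns = 1502.9 ns
d = βc·γτ₀ = 0.99985 × (2.998×10^8 m/s) × 1.5029×10^-6 s = 451 m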